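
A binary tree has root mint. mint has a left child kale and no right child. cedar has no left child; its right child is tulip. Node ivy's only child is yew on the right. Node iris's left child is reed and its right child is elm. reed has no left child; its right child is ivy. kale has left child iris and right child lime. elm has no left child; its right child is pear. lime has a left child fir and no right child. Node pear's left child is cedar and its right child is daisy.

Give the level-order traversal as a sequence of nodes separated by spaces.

mint kale iris lime reed elm fir ivy pear yew cedar daisy tulip

Level-order visits nodes level by level from the root, left to right within each level.
Level 0: mint
Level 1: kale
Level 2: iris, lime
Level 3: reed, elm, fir
Level 4: ivy, pear
Level 5: yew, cedar, daisy
Level 6: tulip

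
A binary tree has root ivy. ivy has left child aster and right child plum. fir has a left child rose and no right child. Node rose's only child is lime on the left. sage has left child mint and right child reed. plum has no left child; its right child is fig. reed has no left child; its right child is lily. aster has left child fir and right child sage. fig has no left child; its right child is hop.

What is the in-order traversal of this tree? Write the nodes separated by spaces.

lime rose fir aster mint sage reed lily ivy plum fig hop

In-order visits the left subtree, then the node, then the right subtree.
At ivy: go left to aster.
  At aster: go left to fir.
    At fir: go left to rose.
      At rose: go left to lime.
        lime is a leaf — visit lime.
      Visit rose.
      At rose: no right child.
    Visit fir.
    At fir: no right child.
  Visit aster.
  At aster: go right to sage.
    At sage: go left to mint.
      mint is a leaf — visit mint.
    Visit sage.
    At sage: go right to reed.
      At reed: no left child.
      Visit reed.
      At reed: go right to lily.
        lily is a leaf — visit lily.
Visit ivy.
At ivy: go right to plum.
  At plum: no left child.
  Visit plum.
  At plum: go right to fig.
    At fig: no left child.
    Visit fig.
    At fig: go right to hop.
      hop is a leaf — visit hop.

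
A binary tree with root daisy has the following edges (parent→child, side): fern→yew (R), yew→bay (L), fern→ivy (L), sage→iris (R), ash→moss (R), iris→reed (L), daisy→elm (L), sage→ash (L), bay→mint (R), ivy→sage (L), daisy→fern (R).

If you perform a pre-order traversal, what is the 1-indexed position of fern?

Pre-order visits the node, then its left subtree, then its right subtree.
Visit daisy.
At daisy: go left to elm.
  elm is a leaf — visit elm.
At daisy: go right to fern.
  Visit fern.
  At fern: go left to ivy.
    Visit ivy.
    At ivy: go left to sage.
      Visit sage.
      At sage: go left to ash.
        Visit ash.
        At ash: no left child.
        At ash: go right to moss.
          moss is a leaf — visit moss.
      At sage: go right to iris.
        Visit iris.
        At iris: go left to reed.
          reed is a leaf — visit reed.
        At iris: no right child.
    At ivy: no right child.
  At fern: go right to yew.
    Visit yew.
    At yew: go left to bay.
      Visit bay.
      At bay: no left child.
      At bay: go right to mint.
        mint is a leaf — visit mint.
    At yew: no right child.
Full pre-order sequence: daisy, elm, fern, ivy, sage, ash, moss, iris, reed, yew, bay, mint.

3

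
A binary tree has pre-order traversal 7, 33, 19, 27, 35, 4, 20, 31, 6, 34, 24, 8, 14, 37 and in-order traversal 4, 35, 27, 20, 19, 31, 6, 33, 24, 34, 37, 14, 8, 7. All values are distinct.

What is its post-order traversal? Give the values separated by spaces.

The first element of pre-order is the root; it splits in-order into left and right subtrees.
Root 7: left subtree has 13 nodes {4, 35, 27, 20, 19, 31, 6, 33, 24, 34, 37, 14, 8}, right has 0 { }.
  Root 33: left subtree has 7 nodes {4, 35, 27, 20, 19, 31, 6}, right has 5 {24, 34, 37, 14, 8}.
    Root 19: left subtree has 4 nodes {4, 35, 27, 20}, right has 2 {31, 6}.
      Root 27: left subtree has 2 nodes {4, 35}, right has 1 {20}.
        Root 35: left subtree has 1 node {4}, right has 0 { }.
      Root 31: left subtree has 0 nodes { }, right has 1 {6}.
    Root 34: left subtree has 1 node {24}, right has 3 {37, 14, 8}.
      Root 8: left subtree has 2 nodes {37, 14}, right has 0 { }.
        Root 14: left subtree has 1 node {37}, right has 0 { }.

4 35 20 27 6 31 19 24 37 14 8 34 33 7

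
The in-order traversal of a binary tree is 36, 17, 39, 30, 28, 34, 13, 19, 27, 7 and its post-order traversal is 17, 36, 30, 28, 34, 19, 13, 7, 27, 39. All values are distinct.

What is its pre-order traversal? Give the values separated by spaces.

39 36 17 27 13 34 28 30 19 7

The last element of post-order is the root; it splits in-order into left and right subtrees.
Root 39: left subtree has 2 nodes {36, 17}, right has 7 {30, 28, 34, 13, 19, 27, 7}.
  Root 36: left subtree has 0 nodes { }, right has 1 {17}.
  Root 27: left subtree has 5 nodes {30, 28, 34, 13, 19}, right has 1 {7}.
    Root 13: left subtree has 3 nodes {30, 28, 34}, right has 1 {19}.
      Root 34: left subtree has 2 nodes {30, 28}, right has 0 { }.
        Root 28: left subtree has 1 node {30}, right has 0 { }.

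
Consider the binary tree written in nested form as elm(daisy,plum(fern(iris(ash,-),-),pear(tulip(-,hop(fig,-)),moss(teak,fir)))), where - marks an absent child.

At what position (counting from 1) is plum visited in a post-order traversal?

Post-order visits the left subtree, then the right subtree, then the node.
At elm: go left to daisy.
  daisy is a leaf — visit daisy.
At elm: go right to plum.
  At plum: go left to fern.
    At fern: go left to iris.
      At iris: go left to ash.
        ash is a leaf — visit ash.
      At iris: no right child.
      Visit iris.
    At fern: no right child.
    Visit fern.
  At plum: go right to pear.
    At pear: go left to tulip.
      At tulip: no left child.
      At tulip: go right to hop.
        At hop: go left to fig.
          fig is a leaf — visit fig.
        At hop: no right child.
        Visit hop.
      Visit tulip.
    At pear: go right to moss.
      At moss: go left to teak.
        teak is a leaf — visit teak.
      At moss: go right to fir.
        fir is a leaf — visit fir.
      Visit moss.
    Visit pear.
  Visit plum.
Visit elm.
Full post-order sequence: daisy, ash, iris, fern, fig, hop, tulip, teak, fir, moss, pear, plum, elm.

12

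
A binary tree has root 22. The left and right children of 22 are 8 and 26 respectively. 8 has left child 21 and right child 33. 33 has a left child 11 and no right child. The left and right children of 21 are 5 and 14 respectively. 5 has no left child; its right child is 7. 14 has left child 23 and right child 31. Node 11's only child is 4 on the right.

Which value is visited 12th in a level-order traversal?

4

Level-order visits nodes level by level from the root, left to right within each level.
Level 0: 22
Level 1: 8, 26
Level 2: 21, 33
Level 3: 5, 14, 11
Level 4: 7, 23, 31, 4
Full level-order sequence: 22, 8, 26, 21, 33, 5, 14, 11, 7, 23, 31, 4.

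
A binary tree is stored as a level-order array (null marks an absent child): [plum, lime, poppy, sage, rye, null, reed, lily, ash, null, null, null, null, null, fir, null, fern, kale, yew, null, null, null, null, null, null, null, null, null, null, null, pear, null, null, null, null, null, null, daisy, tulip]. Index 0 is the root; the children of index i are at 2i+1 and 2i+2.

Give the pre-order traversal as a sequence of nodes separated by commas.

Pre-order visits the node, then its left subtree, then its right subtree.
Visit plum.
At plum: go left to lime.
  Visit lime.
  At lime: go left to sage.
    Visit sage.
    At sage: go left to lily.
      Visit lily.
      At lily: no left child.
      At lily: go right to fern.
        fern is a leaf — visit fern.
    At sage: go right to ash.
      Visit ash.
      At ash: go left to kale.
        kale is a leaf — visit kale.
      At ash: go right to yew.
        Visit yew.
        At yew: go left to daisy.
          daisy is a leaf — visit daisy.
        At yew: go right to tulip.
          tulip is a leaf — visit tulip.
  At lime: go right to rye.
    rye is a leaf — visit rye.
At plum: go right to poppy.
  Visit poppy.
  At poppy: no left child.
  At poppy: go right to reed.
    Visit reed.
    At reed: no left child.
    At reed: go right to fir.
      Visit fir.
      At fir: no left child.
      At fir: go right to pear.
        pear is a leaf — visit pear.

plum, lime, sage, lily, fern, ash, kale, yew, daisy, tulip, rye, poppy, reed, fir, pear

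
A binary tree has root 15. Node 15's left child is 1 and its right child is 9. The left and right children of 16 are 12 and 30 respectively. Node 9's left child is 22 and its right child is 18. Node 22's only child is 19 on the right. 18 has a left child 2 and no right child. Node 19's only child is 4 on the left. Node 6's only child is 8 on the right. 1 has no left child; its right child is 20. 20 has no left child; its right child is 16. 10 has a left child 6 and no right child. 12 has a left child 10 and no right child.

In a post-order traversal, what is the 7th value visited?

20

Post-order visits the left subtree, then the right subtree, then the node.
At 15: go left to 1.
  At 1: no left child.
  At 1: go right to 20.
    At 20: no left child.
    At 20: go right to 16.
      At 16: go left to 12.
        At 12: go left to 10.
          At 10: go left to 6.
            At 6: no left child.
            At 6: go right to 8.
              8 is a leaf — visit 8.
            Visit 6.
          At 10: no right child.
          Visit 10.
        At 12: no right child.
        Visit 12.
      At 16: go right to 30.
        30 is a leaf — visit 30.
      Visit 16.
    Visit 20.
  Visit 1.
At 15: go right to 9.
  At 9: go left to 22.
    At 22: no left child.
    At 22: go right to 19.
      At 19: go left to 4.
        4 is a leaf — visit 4.
      At 19: no right child.
      Visit 19.
    Visit 22.
  At 9: go right to 18.
    At 18: go left to 2.
      2 is a leaf — visit 2.
    At 18: no right child.
    Visit 18.
  Visit 9.
Visit 15.
Full post-order sequence: 8, 6, 10, 12, 30, 16, 20, 1, 4, 19, 22, 2, 18, 9, 15.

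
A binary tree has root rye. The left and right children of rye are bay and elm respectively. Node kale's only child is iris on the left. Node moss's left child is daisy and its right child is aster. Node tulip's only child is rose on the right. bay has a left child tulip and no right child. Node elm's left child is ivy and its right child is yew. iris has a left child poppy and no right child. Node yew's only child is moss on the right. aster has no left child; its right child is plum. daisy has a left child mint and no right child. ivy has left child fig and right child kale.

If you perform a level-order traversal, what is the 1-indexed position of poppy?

Level-order visits nodes level by level from the root, left to right within each level.
Level 0: rye
Level 1: bay, elm
Level 2: tulip, ivy, yew
Level 3: rose, fig, kale, moss
Level 4: iris, daisy, aster
Level 5: poppy, mint, plum
Full level-order sequence: rye, bay, elm, tulip, ivy, yew, rose, fig, kale, moss, iris, daisy, aster, poppy, mint, plum.

14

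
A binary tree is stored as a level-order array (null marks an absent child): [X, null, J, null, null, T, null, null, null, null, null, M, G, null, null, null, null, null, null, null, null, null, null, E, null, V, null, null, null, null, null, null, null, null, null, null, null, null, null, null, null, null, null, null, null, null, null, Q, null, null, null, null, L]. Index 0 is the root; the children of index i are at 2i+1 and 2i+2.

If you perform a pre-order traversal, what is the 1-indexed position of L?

Pre-order visits the node, then its left subtree, then its right subtree.
Visit X.
At X: no left child.
At X: go right to J.
  Visit J.
  At J: go left to T.
    Visit T.
    At T: go left to M.
      Visit M.
      At M: go left to E.
        Visit E.
        At E: go left to Q.
          Q is a leaf — visit Q.
        At E: no right child.
      At M: no right child.
    At T: go right to G.
      Visit G.
      At G: go left to V.
        Visit V.
        At V: no left child.
        At V: go right to L.
          L is a leaf — visit L.
      At G: no right child.
  At J: no right child.
Full pre-order sequence: X, J, T, M, E, Q, G, V, L.

9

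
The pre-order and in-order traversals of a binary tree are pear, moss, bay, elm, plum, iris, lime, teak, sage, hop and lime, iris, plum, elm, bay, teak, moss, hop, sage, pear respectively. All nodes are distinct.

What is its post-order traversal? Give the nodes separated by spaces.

The first element of pre-order is the root; it splits in-order into left and right subtrees.
Root pear: left subtree has 9 nodes {lime, iris, plum, elm, bay, teak, moss, hop, sage}, right has 0 { }.
  Root moss: left subtree has 6 nodes {lime, iris, plum, elm, bay, teak}, right has 2 {hop, sage}.
    Root bay: left subtree has 4 nodes {lime, iris, plum, elm}, right has 1 {teak}.
      Root elm: left subtree has 3 nodes {lime, iris, plum}, right has 0 { }.
        Root plum: left subtree has 2 nodes {lime, iris}, right has 0 { }.
          Root iris: left subtree has 1 node {lime}, right has 0 { }.
    Root sage: left subtree has 1 node {hop}, right has 0 { }.

lime iris plum elm teak bay hop sage moss pear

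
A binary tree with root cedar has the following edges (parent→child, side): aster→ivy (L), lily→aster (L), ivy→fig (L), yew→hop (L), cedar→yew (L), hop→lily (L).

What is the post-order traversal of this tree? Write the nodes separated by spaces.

Post-order visits the left subtree, then the right subtree, then the node.
At cedar: go left to yew.
  At yew: go left to hop.
    At hop: go left to lily.
      At lily: go left to aster.
        At aster: go left to ivy.
          At ivy: go left to fig.
            fig is a leaf — visit fig.
          At ivy: no right child.
          Visit ivy.
        At aster: no right child.
        Visit aster.
      At lily: no right child.
      Visit lily.
    At hop: no right child.
    Visit hop.
  At yew: no right child.
  Visit yew.
At cedar: no right child.
Visit cedar.

fig ivy aster lily hop yew cedar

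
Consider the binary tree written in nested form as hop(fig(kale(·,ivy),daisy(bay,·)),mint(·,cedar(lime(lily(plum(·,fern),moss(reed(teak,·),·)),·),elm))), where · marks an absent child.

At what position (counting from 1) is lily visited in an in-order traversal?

In-order visits the left subtree, then the node, then the right subtree.
At hop: go left to fig.
  At fig: go left to kale.
    At kale: no left child.
    Visit kale.
    At kale: go right to ivy.
      ivy is a leaf — visit ivy.
  Visit fig.
  At fig: go right to daisy.
    At daisy: go left to bay.
      bay is a leaf — visit bay.
    Visit daisy.
    At daisy: no right child.
Visit hop.
At hop: go right to mint.
  At mint: no left child.
  Visit mint.
  At mint: go right to cedar.
    At cedar: go left to lime.
      At lime: go left to lily.
        At lily: go left to plum.
          At plum: no left child.
          Visit plum.
          At plum: go right to fern.
            fern is a leaf — visit fern.
        Visit lily.
        At lily: go right to moss.
          At moss: go left to reed.
            At reed: go left to teak.
              teak is a leaf — visit teak.
            Visit reed.
            At reed: no right child.
          Visit moss.
          At moss: no right child.
      Visit lime.
      At lime: no right child.
    Visit cedar.
    At cedar: go right to elm.
      elm is a leaf — visit elm.
Full in-order sequence: kale, ivy, fig, bay, daisy, hop, mint, plum, fern, lily, teak, reed, moss, lime, cedar, elm.

10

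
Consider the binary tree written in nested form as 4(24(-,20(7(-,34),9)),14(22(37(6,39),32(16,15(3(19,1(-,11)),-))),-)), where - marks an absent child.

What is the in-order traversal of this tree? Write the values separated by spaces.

24 7 34 20 9 4 6 37 39 22 16 32 19 3 1 11 15 14

In-order visits the left subtree, then the node, then the right subtree.
At 4: go left to 24.
  At 24: no left child.
  Visit 24.
  At 24: go right to 20.
    At 20: go left to 7.
      At 7: no left child.
      Visit 7.
      At 7: go right to 34.
        34 is a leaf — visit 34.
    Visit 20.
    At 20: go right to 9.
      9 is a leaf — visit 9.
Visit 4.
At 4: go right to 14.
  At 14: go left to 22.
    At 22: go left to 37.
      At 37: go left to 6.
        6 is a leaf — visit 6.
      Visit 37.
      At 37: go right to 39.
        39 is a leaf — visit 39.
    Visit 22.
    At 22: go right to 32.
      At 32: go left to 16.
        16 is a leaf — visit 16.
      Visit 32.
      At 32: go right to 15.
        At 15: go left to 3.
          At 3: go left to 19.
            19 is a leaf — visit 19.
          Visit 3.
          At 3: go right to 1.
            At 1: no left child.
            Visit 1.
            At 1: go right to 11.
              11 is a leaf — visit 11.
        Visit 15.
        At 15: no right child.
  Visit 14.
  At 14: no right child.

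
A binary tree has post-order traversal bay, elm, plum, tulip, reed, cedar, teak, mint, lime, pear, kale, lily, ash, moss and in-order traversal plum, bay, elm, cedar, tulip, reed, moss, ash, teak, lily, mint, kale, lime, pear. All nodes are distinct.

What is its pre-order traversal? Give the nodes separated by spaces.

The last element of post-order is the root; it splits in-order into left and right subtrees.
Root moss: left subtree has 6 nodes {plum, bay, elm, cedar, tulip, reed}, right has 7 {ash, teak, lily, mint, kale, lime, pear}.
  Root cedar: left subtree has 3 nodes {plum, bay, elm}, right has 2 {tulip, reed}.
    Root plum: left subtree has 0 nodes { }, right has 2 {bay, elm}.
      Root elm: left subtree has 1 node {bay}, right has 0 { }.
    Root reed: left subtree has 1 node {tulip}, right has 0 { }.
  Root ash: left subtree has 0 nodes { }, right has 6 {teak, lily, mint, kale, lime, pear}.
    Root lily: left subtree has 1 node {teak}, right has 4 {mint, kale, lime, pear}.
      Root kale: left subtree has 1 node {mint}, right has 2 {lime, pear}.
        Root pear: left subtree has 1 node {lime}, right has 0 { }.

moss cedar plum elm bay reed tulip ash lily teak kale mint pear lime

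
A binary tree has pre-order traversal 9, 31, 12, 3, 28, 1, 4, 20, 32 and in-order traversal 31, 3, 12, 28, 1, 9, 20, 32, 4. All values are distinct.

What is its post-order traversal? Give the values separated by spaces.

The first element of pre-order is the root; it splits in-order into left and right subtrees.
Root 9: left subtree has 5 nodes {31, 3, 12, 28, 1}, right has 3 {20, 32, 4}.
  Root 31: left subtree has 0 nodes { }, right has 4 {3, 12, 28, 1}.
    Root 12: left subtree has 1 node {3}, right has 2 {28, 1}.
      Root 28: left subtree has 0 nodes { }, right has 1 {1}.
  Root 4: left subtree has 2 nodes {20, 32}, right has 0 { }.
    Root 20: left subtree has 0 nodes { }, right has 1 {32}.

3 1 28 12 31 32 20 4 9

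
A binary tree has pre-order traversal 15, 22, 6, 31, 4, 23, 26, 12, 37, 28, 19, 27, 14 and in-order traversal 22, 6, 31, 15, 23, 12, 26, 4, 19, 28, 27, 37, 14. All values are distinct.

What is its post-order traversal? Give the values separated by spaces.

The first element of pre-order is the root; it splits in-order into left and right subtrees.
Root 15: left subtree has 3 nodes {22, 6, 31}, right has 9 {23, 12, 26, 4, 19, 28, 27, 37, 14}.
  Root 22: left subtree has 0 nodes { }, right has 2 {6, 31}.
    Root 6: left subtree has 0 nodes { }, right has 1 {31}.
  Root 4: left subtree has 3 nodes {23, 12, 26}, right has 5 {19, 28, 27, 37, 14}.
    Root 23: left subtree has 0 nodes { }, right has 2 {12, 26}.
      Root 26: left subtree has 1 node {12}, right has 0 { }.
    Root 37: left subtree has 3 nodes {19, 28, 27}, right has 1 {14}.
      Root 28: left subtree has 1 node {19}, right has 1 {27}.

31 6 22 12 26 23 19 27 28 14 37 4 15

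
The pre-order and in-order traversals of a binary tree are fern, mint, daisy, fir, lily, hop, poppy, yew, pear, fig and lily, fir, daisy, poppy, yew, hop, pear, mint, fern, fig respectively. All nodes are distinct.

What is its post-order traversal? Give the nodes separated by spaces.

The first element of pre-order is the root; it splits in-order into left and right subtrees.
Root fern: left subtree has 8 nodes {lily, fir, daisy, poppy, yew, hop, pear, mint}, right has 1 {fig}.
  Root mint: left subtree has 7 nodes {lily, fir, daisy, poppy, yew, hop, pear}, right has 0 { }.
    Root daisy: left subtree has 2 nodes {lily, fir}, right has 4 {poppy, yew, hop, pear}.
      Root fir: left subtree has 1 node {lily}, right has 0 { }.
      Root hop: left subtree has 2 nodes {poppy, yew}, right has 1 {pear}.
        Root poppy: left subtree has 0 nodes { }, right has 1 {yew}.

lily fir yew poppy pear hop daisy mint fig fern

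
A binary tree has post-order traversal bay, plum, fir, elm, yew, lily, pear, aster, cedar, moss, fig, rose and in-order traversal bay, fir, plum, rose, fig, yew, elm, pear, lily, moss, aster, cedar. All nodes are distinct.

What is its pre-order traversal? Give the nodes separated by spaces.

The last element of post-order is the root; it splits in-order into left and right subtrees.
Root rose: left subtree has 3 nodes {bay, fir, plum}, right has 8 {fig, yew, elm, pear, lily, moss, aster, cedar}.
  Root fir: left subtree has 1 node {bay}, right has 1 {plum}.
  Root fig: left subtree has 0 nodes { }, right has 7 {yew, elm, pear, lily, moss, aster, cedar}.
    Root moss: left subtree has 4 nodes {yew, elm, pear, lily}, right has 2 {aster, cedar}.
      Root pear: left subtree has 2 nodes {yew, elm}, right has 1 {lily}.
        Root yew: left subtree has 0 nodes { }, right has 1 {elm}.
      Root cedar: left subtree has 1 node {aster}, right has 0 { }.

rose fir bay plum fig moss pear yew elm lily cedar aster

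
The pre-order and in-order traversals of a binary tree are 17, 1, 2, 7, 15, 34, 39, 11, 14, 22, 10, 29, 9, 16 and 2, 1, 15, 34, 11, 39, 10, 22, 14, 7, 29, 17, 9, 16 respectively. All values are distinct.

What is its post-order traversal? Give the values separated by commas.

2, 11, 10, 22, 14, 39, 34, 15, 29, 7, 1, 16, 9, 17

The first element of pre-order is the root; it splits in-order into left and right subtrees.
Root 17: left subtree has 11 nodes {2, 1, 15, 34, 11, 39, 10, 22, 14, 7, 29}, right has 2 {9, 16}.
  Root 1: left subtree has 1 node {2}, right has 9 {15, 34, 11, 39, 10, 22, 14, 7, 29}.
    Root 7: left subtree has 7 nodes {15, 34, 11, 39, 10, 22, 14}, right has 1 {29}.
      Root 15: left subtree has 0 nodes { }, right has 6 {34, 11, 39, 10, 22, 14}.
        Root 34: left subtree has 0 nodes { }, right has 5 {11, 39, 10, 22, 14}.
          Root 39: left subtree has 1 node {11}, right has 3 {10, 22, 14}.
            Root 14: left subtree has 2 nodes {10, 22}, right has 0 { }.
              Root 22: left subtree has 1 node {10}, right has 0 { }.
  Root 9: left subtree has 0 nodes { }, right has 1 {16}.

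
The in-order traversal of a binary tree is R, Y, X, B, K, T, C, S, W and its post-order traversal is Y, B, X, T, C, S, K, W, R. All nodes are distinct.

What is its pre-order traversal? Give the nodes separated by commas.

The last element of post-order is the root; it splits in-order into left and right subtrees.
Root R: left subtree has 0 nodes { }, right has 8 {Y, X, B, K, T, C, S, W}.
  Root W: left subtree has 7 nodes {Y, X, B, K, T, C, S}, right has 0 { }.
    Root K: left subtree has 3 nodes {Y, X, B}, right has 3 {T, C, S}.
      Root X: left subtree has 1 node {Y}, right has 1 {B}.
      Root S: left subtree has 2 nodes {T, C}, right has 0 { }.
        Root C: left subtree has 1 node {T}, right has 0 { }.

R, W, K, X, Y, B, S, C, T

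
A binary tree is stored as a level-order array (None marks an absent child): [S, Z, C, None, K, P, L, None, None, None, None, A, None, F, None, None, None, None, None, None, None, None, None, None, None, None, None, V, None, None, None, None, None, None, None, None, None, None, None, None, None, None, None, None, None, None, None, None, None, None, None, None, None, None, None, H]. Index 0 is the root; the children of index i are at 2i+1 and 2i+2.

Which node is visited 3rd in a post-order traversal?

A

Post-order visits the left subtree, then the right subtree, then the node.
At S: go left to Z.
  At Z: no left child.
  At Z: go right to K.
    K is a leaf — visit K.
  Visit Z.
At S: go right to C.
  At C: go left to P.
    At P: go left to A.
      A is a leaf — visit A.
    At P: no right child.
    Visit P.
  At C: go right to L.
    At L: go left to F.
      At F: go left to V.
        At V: go left to H.
          H is a leaf — visit H.
        At V: no right child.
        Visit V.
      At F: no right child.
      Visit F.
    At L: no right child.
    Visit L.
  Visit C.
Visit S.
Full post-order sequence: K, Z, A, P, H, V, F, L, C, S.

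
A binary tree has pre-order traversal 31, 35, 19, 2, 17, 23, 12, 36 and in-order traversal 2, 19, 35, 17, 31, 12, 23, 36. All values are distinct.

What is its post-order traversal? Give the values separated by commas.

The first element of pre-order is the root; it splits in-order into left and right subtrees.
Root 31: left subtree has 4 nodes {2, 19, 35, 17}, right has 3 {12, 23, 36}.
  Root 35: left subtree has 2 nodes {2, 19}, right has 1 {17}.
    Root 19: left subtree has 1 node {2}, right has 0 { }.
  Root 23: left subtree has 1 node {12}, right has 1 {36}.

2, 19, 17, 35, 12, 36, 23, 31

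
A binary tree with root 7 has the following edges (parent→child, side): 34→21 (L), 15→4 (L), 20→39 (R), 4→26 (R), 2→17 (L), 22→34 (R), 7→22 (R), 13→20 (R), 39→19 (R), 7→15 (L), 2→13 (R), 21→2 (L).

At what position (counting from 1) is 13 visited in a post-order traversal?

8

Post-order visits the left subtree, then the right subtree, then the node.
At 7: go left to 15.
  At 15: go left to 4.
    At 4: no left child.
    At 4: go right to 26.
      26 is a leaf — visit 26.
    Visit 4.
  At 15: no right child.
  Visit 15.
At 7: go right to 22.
  At 22: no left child.
  At 22: go right to 34.
    At 34: go left to 21.
      At 21: go left to 2.
        At 2: go left to 17.
          17 is a leaf — visit 17.
        At 2: go right to 13.
          At 13: no left child.
          At 13: go right to 20.
            At 20: no left child.
            At 20: go right to 39.
              At 39: no left child.
              At 39: go right to 19.
                19 is a leaf — visit 19.
              Visit 39.
            Visit 20.
          Visit 13.
        Visit 2.
      At 21: no right child.
      Visit 21.
    At 34: no right child.
    Visit 34.
  Visit 22.
Visit 7.
Full post-order sequence: 26, 4, 15, 17, 19, 39, 20, 13, 2, 21, 34, 22, 7.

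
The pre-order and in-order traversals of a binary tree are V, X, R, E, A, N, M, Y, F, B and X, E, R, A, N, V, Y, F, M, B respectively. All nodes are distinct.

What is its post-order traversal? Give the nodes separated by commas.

The first element of pre-order is the root; it splits in-order into left and right subtrees.
Root V: left subtree has 5 nodes {X, E, R, A, N}, right has 4 {Y, F, M, B}.
  Root X: left subtree has 0 nodes { }, right has 4 {E, R, A, N}.
    Root R: left subtree has 1 node {E}, right has 2 {A, N}.
      Root A: left subtree has 0 nodes { }, right has 1 {N}.
  Root M: left subtree has 2 nodes {Y, F}, right has 1 {B}.
    Root Y: left subtree has 0 nodes { }, right has 1 {F}.

E, N, A, R, X, F, Y, B, M, V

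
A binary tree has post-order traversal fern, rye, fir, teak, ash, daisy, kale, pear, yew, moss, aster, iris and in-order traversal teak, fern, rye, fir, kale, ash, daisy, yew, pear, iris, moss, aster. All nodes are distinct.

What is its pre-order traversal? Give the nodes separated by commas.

The last element of post-order is the root; it splits in-order into left and right subtrees.
Root iris: left subtree has 9 nodes {teak, fern, rye, fir, kale, ash, daisy, yew, pear}, right has 2 {moss, aster}.
  Root yew: left subtree has 7 nodes {teak, fern, rye, fir, kale, ash, daisy}, right has 1 {pear}.
    Root kale: left subtree has 4 nodes {teak, fern, rye, fir}, right has 2 {ash, daisy}.
      Root teak: left subtree has 0 nodes { }, right has 3 {fern, rye, fir}.
        Root fir: left subtree has 2 nodes {fern, rye}, right has 0 { }.
          Root rye: left subtree has 1 node {fern}, right has 0 { }.
      Root daisy: left subtree has 1 node {ash}, right has 0 { }.
  Root aster: left subtree has 1 node {moss}, right has 0 { }.

iris, yew, kale, teak, fir, rye, fern, daisy, ash, pear, aster, moss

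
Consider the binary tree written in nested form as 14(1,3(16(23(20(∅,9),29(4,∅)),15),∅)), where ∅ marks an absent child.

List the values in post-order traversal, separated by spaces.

1 9 20 4 29 23 15 16 3 14

Post-order visits the left subtree, then the right subtree, then the node.
At 14: go left to 1.
  1 is a leaf — visit 1.
At 14: go right to 3.
  At 3: go left to 16.
    At 16: go left to 23.
      At 23: go left to 20.
        At 20: no left child.
        At 20: go right to 9.
          9 is a leaf — visit 9.
        Visit 20.
      At 23: go right to 29.
        At 29: go left to 4.
          4 is a leaf — visit 4.
        At 29: no right child.
        Visit 29.
      Visit 23.
    At 16: go right to 15.
      15 is a leaf — visit 15.
    Visit 16.
  At 3: no right child.
  Visit 3.
Visit 14.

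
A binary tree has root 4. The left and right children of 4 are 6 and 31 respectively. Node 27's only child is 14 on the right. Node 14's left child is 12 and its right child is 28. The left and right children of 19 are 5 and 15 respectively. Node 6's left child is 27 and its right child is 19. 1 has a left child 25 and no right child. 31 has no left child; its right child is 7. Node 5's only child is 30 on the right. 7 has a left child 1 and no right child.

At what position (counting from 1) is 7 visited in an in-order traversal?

In-order visits the left subtree, then the node, then the right subtree.
At 4: go left to 6.
  At 6: go left to 27.
    At 27: no left child.
    Visit 27.
    At 27: go right to 14.
      At 14: go left to 12.
        12 is a leaf — visit 12.
      Visit 14.
      At 14: go right to 28.
        28 is a leaf — visit 28.
  Visit 6.
  At 6: go right to 19.
    At 19: go left to 5.
      At 5: no left child.
      Visit 5.
      At 5: go right to 30.
        30 is a leaf — visit 30.
    Visit 19.
    At 19: go right to 15.
      15 is a leaf — visit 15.
Visit 4.
At 4: go right to 31.
  At 31: no left child.
  Visit 31.
  At 31: go right to 7.
    At 7: go left to 1.
      At 1: go left to 25.
        25 is a leaf — visit 25.
      Visit 1.
      At 1: no right child.
    Visit 7.
    At 7: no right child.
Full in-order sequence: 27, 12, 14, 28, 6, 5, 30, 19, 15, 4, 31, 25, 1, 7.

14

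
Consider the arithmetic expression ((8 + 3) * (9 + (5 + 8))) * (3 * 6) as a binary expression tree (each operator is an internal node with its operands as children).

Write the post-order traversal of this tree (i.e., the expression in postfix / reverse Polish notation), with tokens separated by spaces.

Post-order on an expression tree gives postfix notation: for each operator, emit left operand, right operand, then the operator.

8 3 + 9 5 8 + + * 3 6 * *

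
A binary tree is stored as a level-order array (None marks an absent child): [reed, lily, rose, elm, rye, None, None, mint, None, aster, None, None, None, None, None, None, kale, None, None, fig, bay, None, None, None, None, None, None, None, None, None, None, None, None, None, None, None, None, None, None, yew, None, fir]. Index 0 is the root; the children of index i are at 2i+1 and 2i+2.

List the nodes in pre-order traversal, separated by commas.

reed, lily, elm, mint, kale, rye, aster, fig, yew, bay, fir, rose

Pre-order visits the node, then its left subtree, then its right subtree.
Visit reed.
At reed: go left to lily.
  Visit lily.
  At lily: go left to elm.
    Visit elm.
    At elm: go left to mint.
      Visit mint.
      At mint: no left child.
      At mint: go right to kale.
        kale is a leaf — visit kale.
    At elm: no right child.
  At lily: go right to rye.
    Visit rye.
    At rye: go left to aster.
      Visit aster.
      At aster: go left to fig.
        Visit fig.
        At fig: go left to yew.
          yew is a leaf — visit yew.
        At fig: no right child.
      At aster: go right to bay.
        Visit bay.
        At bay: go left to fir.
          fir is a leaf — visit fir.
        At bay: no right child.
    At rye: no right child.
At reed: go right to rose.
  rose is a leaf — visit rose.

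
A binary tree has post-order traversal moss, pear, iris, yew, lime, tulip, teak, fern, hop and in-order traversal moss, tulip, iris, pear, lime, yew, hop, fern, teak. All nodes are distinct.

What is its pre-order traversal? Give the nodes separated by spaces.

The last element of post-order is the root; it splits in-order into left and right subtrees.
Root hop: left subtree has 6 nodes {moss, tulip, iris, pear, lime, yew}, right has 2 {fern, teak}.
  Root tulip: left subtree has 1 node {moss}, right has 4 {iris, pear, lime, yew}.
    Root lime: left subtree has 2 nodes {iris, pear}, right has 1 {yew}.
      Root iris: left subtree has 0 nodes { }, right has 1 {pear}.
  Root fern: left subtree has 0 nodes { }, right has 1 {teak}.

hop tulip moss lime iris pear yew fern teak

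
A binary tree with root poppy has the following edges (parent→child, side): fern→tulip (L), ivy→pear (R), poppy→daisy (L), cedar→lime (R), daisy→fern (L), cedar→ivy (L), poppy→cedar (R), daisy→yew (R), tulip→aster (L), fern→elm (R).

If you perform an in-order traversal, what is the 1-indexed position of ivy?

8

In-order visits the left subtree, then the node, then the right subtree.
At poppy: go left to daisy.
  At daisy: go left to fern.
    At fern: go left to tulip.
      At tulip: go left to aster.
        aster is a leaf — visit aster.
      Visit tulip.
      At tulip: no right child.
    Visit fern.
    At fern: go right to elm.
      elm is a leaf — visit elm.
  Visit daisy.
  At daisy: go right to yew.
    yew is a leaf — visit yew.
Visit poppy.
At poppy: go right to cedar.
  At cedar: go left to ivy.
    At ivy: no left child.
    Visit ivy.
    At ivy: go right to pear.
      pear is a leaf — visit pear.
  Visit cedar.
  At cedar: go right to lime.
    lime is a leaf — visit lime.
Full in-order sequence: aster, tulip, fern, elm, daisy, yew, poppy, ivy, pear, cedar, lime.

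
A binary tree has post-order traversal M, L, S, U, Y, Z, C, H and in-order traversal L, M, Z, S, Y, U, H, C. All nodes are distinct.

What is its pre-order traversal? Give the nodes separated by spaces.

H Z L M Y S U C

The last element of post-order is the root; it splits in-order into left and right subtrees.
Root H: left subtree has 6 nodes {L, M, Z, S, Y, U}, right has 1 {C}.
  Root Z: left subtree has 2 nodes {L, M}, right has 3 {S, Y, U}.
    Root L: left subtree has 0 nodes { }, right has 1 {M}.
    Root Y: left subtree has 1 node {S}, right has 1 {U}.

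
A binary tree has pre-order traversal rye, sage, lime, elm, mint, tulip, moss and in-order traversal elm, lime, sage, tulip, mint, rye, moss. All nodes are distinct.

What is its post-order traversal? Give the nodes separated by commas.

elm, lime, tulip, mint, sage, moss, rye

The first element of pre-order is the root; it splits in-order into left and right subtrees.
Root rye: left subtree has 5 nodes {elm, lime, sage, tulip, mint}, right has 1 {moss}.
  Root sage: left subtree has 2 nodes {elm, lime}, right has 2 {tulip, mint}.
    Root lime: left subtree has 1 node {elm}, right has 0 { }.
    Root mint: left subtree has 1 node {tulip}, right has 0 { }.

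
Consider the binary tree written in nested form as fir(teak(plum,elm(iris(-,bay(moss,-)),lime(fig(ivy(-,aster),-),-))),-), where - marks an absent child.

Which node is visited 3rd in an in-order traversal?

iris

In-order visits the left subtree, then the node, then the right subtree.
At fir: go left to teak.
  At teak: go left to plum.
    plum is a leaf — visit plum.
  Visit teak.
  At teak: go right to elm.
    At elm: go left to iris.
      At iris: no left child.
      Visit iris.
      At iris: go right to bay.
        At bay: go left to moss.
          moss is a leaf — visit moss.
        Visit bay.
        At bay: no right child.
    Visit elm.
    At elm: go right to lime.
      At lime: go left to fig.
        At fig: go left to ivy.
          At ivy: no left child.
          Visit ivy.
          At ivy: go right to aster.
            aster is a leaf — visit aster.
        Visit fig.
        At fig: no right child.
      Visit lime.
      At lime: no right child.
Visit fir.
At fir: no right child.
Full in-order sequence: plum, teak, iris, moss, bay, elm, ivy, aster, fig, lime, fir.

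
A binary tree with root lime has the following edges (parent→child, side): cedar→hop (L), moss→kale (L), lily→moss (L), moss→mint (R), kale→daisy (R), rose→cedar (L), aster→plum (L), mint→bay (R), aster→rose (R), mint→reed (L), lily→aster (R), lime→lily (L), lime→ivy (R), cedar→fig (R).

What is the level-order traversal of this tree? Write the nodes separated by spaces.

Level-order visits nodes level by level from the root, left to right within each level.
Level 0: lime
Level 1: lily, ivy
Level 2: moss, aster
Level 3: kale, mint, plum, rose
Level 4: daisy, reed, bay, cedar
Level 5: hop, fig

lime lily ivy moss aster kale mint plum rose daisy reed bay cedar hop fig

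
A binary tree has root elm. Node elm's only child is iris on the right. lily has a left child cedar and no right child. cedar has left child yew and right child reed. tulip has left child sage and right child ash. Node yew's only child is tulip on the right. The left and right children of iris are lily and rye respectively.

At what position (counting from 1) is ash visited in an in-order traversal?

5

In-order visits the left subtree, then the node, then the right subtree.
At elm: no left child.
Visit elm.
At elm: go right to iris.
  At iris: go left to lily.
    At lily: go left to cedar.
      At cedar: go left to yew.
        At yew: no left child.
        Visit yew.
        At yew: go right to tulip.
          At tulip: go left to sage.
            sage is a leaf — visit sage.
          Visit tulip.
          At tulip: go right to ash.
            ash is a leaf — visit ash.
      Visit cedar.
      At cedar: go right to reed.
        reed is a leaf — visit reed.
    Visit lily.
    At lily: no right child.
  Visit iris.
  At iris: go right to rye.
    rye is a leaf — visit rye.
Full in-order sequence: elm, yew, sage, tulip, ash, cedar, reed, lily, iris, rye.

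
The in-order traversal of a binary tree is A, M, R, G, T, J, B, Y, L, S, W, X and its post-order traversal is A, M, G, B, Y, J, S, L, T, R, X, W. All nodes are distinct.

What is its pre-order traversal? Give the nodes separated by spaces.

W R M A T G L J Y B S X

The last element of post-order is the root; it splits in-order into left and right subtrees.
Root W: left subtree has 10 nodes {A, M, R, G, T, J, B, Y, L, S}, right has 1 {X}.
  Root R: left subtree has 2 nodes {A, M}, right has 7 {G, T, J, B, Y, L, S}.
    Root M: left subtree has 1 node {A}, right has 0 { }.
    Root T: left subtree has 1 node {G}, right has 5 {J, B, Y, L, S}.
      Root L: left subtree has 3 nodes {J, B, Y}, right has 1 {S}.
        Root J: left subtree has 0 nodes { }, right has 2 {B, Y}.
          Root Y: left subtree has 1 node {B}, right has 0 { }.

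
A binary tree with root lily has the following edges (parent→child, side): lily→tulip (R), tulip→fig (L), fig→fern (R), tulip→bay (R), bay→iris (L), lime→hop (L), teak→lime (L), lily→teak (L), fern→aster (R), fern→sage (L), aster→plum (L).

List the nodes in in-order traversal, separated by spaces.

hop lime teak lily fig sage fern plum aster tulip iris bay

In-order visits the left subtree, then the node, then the right subtree.
At lily: go left to teak.
  At teak: go left to lime.
    At lime: go left to hop.
      hop is a leaf — visit hop.
    Visit lime.
    At lime: no right child.
  Visit teak.
  At teak: no right child.
Visit lily.
At lily: go right to tulip.
  At tulip: go left to fig.
    At fig: no left child.
    Visit fig.
    At fig: go right to fern.
      At fern: go left to sage.
        sage is a leaf — visit sage.
      Visit fern.
      At fern: go right to aster.
        At aster: go left to plum.
          plum is a leaf — visit plum.
        Visit aster.
        At aster: no right child.
  Visit tulip.
  At tulip: go right to bay.
    At bay: go left to iris.
      iris is a leaf — visit iris.
    Visit bay.
    At bay: no right child.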